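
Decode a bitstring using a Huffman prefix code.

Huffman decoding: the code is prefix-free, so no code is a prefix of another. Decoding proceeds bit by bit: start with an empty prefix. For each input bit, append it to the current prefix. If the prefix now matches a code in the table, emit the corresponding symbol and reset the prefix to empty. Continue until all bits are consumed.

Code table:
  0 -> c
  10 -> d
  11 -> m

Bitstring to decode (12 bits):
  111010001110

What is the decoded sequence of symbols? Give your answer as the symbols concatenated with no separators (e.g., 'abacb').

Bit 0: prefix='1' (no match yet)
Bit 1: prefix='11' -> emit 'm', reset
Bit 2: prefix='1' (no match yet)
Bit 3: prefix='10' -> emit 'd', reset
Bit 4: prefix='1' (no match yet)
Bit 5: prefix='10' -> emit 'd', reset
Bit 6: prefix='0' -> emit 'c', reset
Bit 7: prefix='0' -> emit 'c', reset
Bit 8: prefix='1' (no match yet)
Bit 9: prefix='11' -> emit 'm', reset
Bit 10: prefix='1' (no match yet)
Bit 11: prefix='10' -> emit 'd', reset

Answer: mddccmd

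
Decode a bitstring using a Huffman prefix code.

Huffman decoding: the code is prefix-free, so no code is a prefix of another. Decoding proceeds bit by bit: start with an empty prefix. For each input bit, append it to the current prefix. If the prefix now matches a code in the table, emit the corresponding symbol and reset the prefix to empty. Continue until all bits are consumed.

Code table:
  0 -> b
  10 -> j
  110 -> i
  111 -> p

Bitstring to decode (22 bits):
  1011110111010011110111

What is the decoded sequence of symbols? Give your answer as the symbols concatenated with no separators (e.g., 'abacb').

Answer: jpjpbjbpjp

Derivation:
Bit 0: prefix='1' (no match yet)
Bit 1: prefix='10' -> emit 'j', reset
Bit 2: prefix='1' (no match yet)
Bit 3: prefix='11' (no match yet)
Bit 4: prefix='111' -> emit 'p', reset
Bit 5: prefix='1' (no match yet)
Bit 6: prefix='10' -> emit 'j', reset
Bit 7: prefix='1' (no match yet)
Bit 8: prefix='11' (no match yet)
Bit 9: prefix='111' -> emit 'p', reset
Bit 10: prefix='0' -> emit 'b', reset
Bit 11: prefix='1' (no match yet)
Bit 12: prefix='10' -> emit 'j', reset
Bit 13: prefix='0' -> emit 'b', reset
Bit 14: prefix='1' (no match yet)
Bit 15: prefix='11' (no match yet)
Bit 16: prefix='111' -> emit 'p', reset
Bit 17: prefix='1' (no match yet)
Bit 18: prefix='10' -> emit 'j', reset
Bit 19: prefix='1' (no match yet)
Bit 20: prefix='11' (no match yet)
Bit 21: prefix='111' -> emit 'p', reset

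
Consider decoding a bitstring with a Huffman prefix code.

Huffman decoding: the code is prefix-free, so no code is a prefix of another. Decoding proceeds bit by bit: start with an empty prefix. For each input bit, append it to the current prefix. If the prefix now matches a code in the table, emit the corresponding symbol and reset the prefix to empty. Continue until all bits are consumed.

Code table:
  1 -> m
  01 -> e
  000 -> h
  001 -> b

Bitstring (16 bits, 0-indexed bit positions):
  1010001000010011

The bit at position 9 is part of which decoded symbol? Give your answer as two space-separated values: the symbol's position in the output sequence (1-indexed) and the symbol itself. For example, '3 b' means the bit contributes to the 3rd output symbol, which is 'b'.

Answer: 5 h

Derivation:
Bit 0: prefix='1' -> emit 'm', reset
Bit 1: prefix='0' (no match yet)
Bit 2: prefix='01' -> emit 'e', reset
Bit 3: prefix='0' (no match yet)
Bit 4: prefix='00' (no match yet)
Bit 5: prefix='000' -> emit 'h', reset
Bit 6: prefix='1' -> emit 'm', reset
Bit 7: prefix='0' (no match yet)
Bit 8: prefix='00' (no match yet)
Bit 9: prefix='000' -> emit 'h', reset
Bit 10: prefix='0' (no match yet)
Bit 11: prefix='01' -> emit 'e', reset
Bit 12: prefix='0' (no match yet)
Bit 13: prefix='00' (no match yet)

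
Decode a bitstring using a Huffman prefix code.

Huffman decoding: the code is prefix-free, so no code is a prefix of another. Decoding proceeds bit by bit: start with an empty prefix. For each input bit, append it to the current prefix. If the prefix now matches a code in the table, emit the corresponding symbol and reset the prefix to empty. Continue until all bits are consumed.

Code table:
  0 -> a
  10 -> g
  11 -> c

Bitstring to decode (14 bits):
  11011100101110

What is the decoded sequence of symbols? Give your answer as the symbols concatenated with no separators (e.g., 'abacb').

Bit 0: prefix='1' (no match yet)
Bit 1: prefix='11' -> emit 'c', reset
Bit 2: prefix='0' -> emit 'a', reset
Bit 3: prefix='1' (no match yet)
Bit 4: prefix='11' -> emit 'c', reset
Bit 5: prefix='1' (no match yet)
Bit 6: prefix='10' -> emit 'g', reset
Bit 7: prefix='0' -> emit 'a', reset
Bit 8: prefix='1' (no match yet)
Bit 9: prefix='10' -> emit 'g', reset
Bit 10: prefix='1' (no match yet)
Bit 11: prefix='11' -> emit 'c', reset
Bit 12: prefix='1' (no match yet)
Bit 13: prefix='10' -> emit 'g', reset

Answer: cacgagcg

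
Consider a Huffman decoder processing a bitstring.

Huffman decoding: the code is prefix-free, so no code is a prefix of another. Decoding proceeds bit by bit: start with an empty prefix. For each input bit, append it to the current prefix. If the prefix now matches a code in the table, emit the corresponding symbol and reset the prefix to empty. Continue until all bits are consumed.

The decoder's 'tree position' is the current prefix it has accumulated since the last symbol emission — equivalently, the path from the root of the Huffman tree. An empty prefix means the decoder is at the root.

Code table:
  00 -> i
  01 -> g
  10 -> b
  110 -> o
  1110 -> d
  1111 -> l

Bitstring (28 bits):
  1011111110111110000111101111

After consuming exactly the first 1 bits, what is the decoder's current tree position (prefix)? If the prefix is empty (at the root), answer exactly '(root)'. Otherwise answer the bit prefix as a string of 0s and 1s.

Answer: 1

Derivation:
Bit 0: prefix='1' (no match yet)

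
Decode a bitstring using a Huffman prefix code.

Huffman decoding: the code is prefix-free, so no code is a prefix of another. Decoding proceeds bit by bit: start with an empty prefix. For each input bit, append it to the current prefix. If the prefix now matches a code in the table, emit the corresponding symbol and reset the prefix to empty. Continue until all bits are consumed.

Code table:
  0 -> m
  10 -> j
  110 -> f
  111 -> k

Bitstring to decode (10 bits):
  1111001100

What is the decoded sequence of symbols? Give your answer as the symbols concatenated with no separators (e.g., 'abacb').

Answer: kjmfm

Derivation:
Bit 0: prefix='1' (no match yet)
Bit 1: prefix='11' (no match yet)
Bit 2: prefix='111' -> emit 'k', reset
Bit 3: prefix='1' (no match yet)
Bit 4: prefix='10' -> emit 'j', reset
Bit 5: prefix='0' -> emit 'm', reset
Bit 6: prefix='1' (no match yet)
Bit 7: prefix='11' (no match yet)
Bit 8: prefix='110' -> emit 'f', reset
Bit 9: prefix='0' -> emit 'm', reset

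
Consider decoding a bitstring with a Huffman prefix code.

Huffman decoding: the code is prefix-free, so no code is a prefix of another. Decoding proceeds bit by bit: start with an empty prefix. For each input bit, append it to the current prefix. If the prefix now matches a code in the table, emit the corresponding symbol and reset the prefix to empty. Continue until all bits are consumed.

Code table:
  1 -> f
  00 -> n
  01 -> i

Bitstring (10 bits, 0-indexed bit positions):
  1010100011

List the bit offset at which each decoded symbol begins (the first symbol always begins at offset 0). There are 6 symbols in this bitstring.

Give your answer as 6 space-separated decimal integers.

Bit 0: prefix='1' -> emit 'f', reset
Bit 1: prefix='0' (no match yet)
Bit 2: prefix='01' -> emit 'i', reset
Bit 3: prefix='0' (no match yet)
Bit 4: prefix='01' -> emit 'i', reset
Bit 5: prefix='0' (no match yet)
Bit 6: prefix='00' -> emit 'n', reset
Bit 7: prefix='0' (no match yet)
Bit 8: prefix='01' -> emit 'i', reset
Bit 9: prefix='1' -> emit 'f', reset

Answer: 0 1 3 5 7 9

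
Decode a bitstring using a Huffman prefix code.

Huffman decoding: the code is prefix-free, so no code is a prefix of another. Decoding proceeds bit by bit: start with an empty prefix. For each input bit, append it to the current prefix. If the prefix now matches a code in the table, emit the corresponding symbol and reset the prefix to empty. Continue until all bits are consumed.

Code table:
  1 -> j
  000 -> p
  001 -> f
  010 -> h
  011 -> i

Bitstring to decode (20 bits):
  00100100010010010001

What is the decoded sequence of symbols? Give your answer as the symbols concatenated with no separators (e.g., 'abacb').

Answer: ffpjffpj

Derivation:
Bit 0: prefix='0' (no match yet)
Bit 1: prefix='00' (no match yet)
Bit 2: prefix='001' -> emit 'f', reset
Bit 3: prefix='0' (no match yet)
Bit 4: prefix='00' (no match yet)
Bit 5: prefix='001' -> emit 'f', reset
Bit 6: prefix='0' (no match yet)
Bit 7: prefix='00' (no match yet)
Bit 8: prefix='000' -> emit 'p', reset
Bit 9: prefix='1' -> emit 'j', reset
Bit 10: prefix='0' (no match yet)
Bit 11: prefix='00' (no match yet)
Bit 12: prefix='001' -> emit 'f', reset
Bit 13: prefix='0' (no match yet)
Bit 14: prefix='00' (no match yet)
Bit 15: prefix='001' -> emit 'f', reset
Bit 16: prefix='0' (no match yet)
Bit 17: prefix='00' (no match yet)
Bit 18: prefix='000' -> emit 'p', reset
Bit 19: prefix='1' -> emit 'j', reset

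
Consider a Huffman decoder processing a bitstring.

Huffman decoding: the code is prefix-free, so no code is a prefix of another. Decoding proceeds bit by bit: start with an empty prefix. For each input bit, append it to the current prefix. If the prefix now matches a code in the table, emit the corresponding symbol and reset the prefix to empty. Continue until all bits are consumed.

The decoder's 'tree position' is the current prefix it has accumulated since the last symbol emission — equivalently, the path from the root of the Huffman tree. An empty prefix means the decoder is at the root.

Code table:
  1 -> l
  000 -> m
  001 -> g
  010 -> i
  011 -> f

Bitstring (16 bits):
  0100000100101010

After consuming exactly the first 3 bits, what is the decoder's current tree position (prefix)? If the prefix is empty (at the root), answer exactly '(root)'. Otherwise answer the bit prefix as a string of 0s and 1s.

Bit 0: prefix='0' (no match yet)
Bit 1: prefix='01' (no match yet)
Bit 2: prefix='010' -> emit 'i', reset

Answer: (root)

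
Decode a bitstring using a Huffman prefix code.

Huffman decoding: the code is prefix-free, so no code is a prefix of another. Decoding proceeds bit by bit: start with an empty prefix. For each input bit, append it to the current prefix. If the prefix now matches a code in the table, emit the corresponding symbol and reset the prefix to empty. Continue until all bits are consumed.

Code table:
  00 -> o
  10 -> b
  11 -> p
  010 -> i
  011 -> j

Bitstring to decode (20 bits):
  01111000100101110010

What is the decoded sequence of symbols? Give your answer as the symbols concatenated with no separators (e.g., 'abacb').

Bit 0: prefix='0' (no match yet)
Bit 1: prefix='01' (no match yet)
Bit 2: prefix='011' -> emit 'j', reset
Bit 3: prefix='1' (no match yet)
Bit 4: prefix='11' -> emit 'p', reset
Bit 5: prefix='0' (no match yet)
Bit 6: prefix='00' -> emit 'o', reset
Bit 7: prefix='0' (no match yet)
Bit 8: prefix='01' (no match yet)
Bit 9: prefix='010' -> emit 'i', reset
Bit 10: prefix='0' (no match yet)
Bit 11: prefix='01' (no match yet)
Bit 12: prefix='010' -> emit 'i', reset
Bit 13: prefix='1' (no match yet)
Bit 14: prefix='11' -> emit 'p', reset
Bit 15: prefix='1' (no match yet)
Bit 16: prefix='10' -> emit 'b', reset
Bit 17: prefix='0' (no match yet)
Bit 18: prefix='01' (no match yet)
Bit 19: prefix='010' -> emit 'i', reset

Answer: jpoiipbi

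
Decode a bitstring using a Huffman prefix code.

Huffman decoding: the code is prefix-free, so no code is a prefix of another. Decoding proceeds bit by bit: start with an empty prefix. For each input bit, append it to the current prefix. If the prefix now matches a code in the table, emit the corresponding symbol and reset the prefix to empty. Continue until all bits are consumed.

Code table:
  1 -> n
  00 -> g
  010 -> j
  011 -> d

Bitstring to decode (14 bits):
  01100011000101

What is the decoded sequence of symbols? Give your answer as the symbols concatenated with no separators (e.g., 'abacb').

Answer: dgdgjn

Derivation:
Bit 0: prefix='0' (no match yet)
Bit 1: prefix='01' (no match yet)
Bit 2: prefix='011' -> emit 'd', reset
Bit 3: prefix='0' (no match yet)
Bit 4: prefix='00' -> emit 'g', reset
Bit 5: prefix='0' (no match yet)
Bit 6: prefix='01' (no match yet)
Bit 7: prefix='011' -> emit 'd', reset
Bit 8: prefix='0' (no match yet)
Bit 9: prefix='00' -> emit 'g', reset
Bit 10: prefix='0' (no match yet)
Bit 11: prefix='01' (no match yet)
Bit 12: prefix='010' -> emit 'j', reset
Bit 13: prefix='1' -> emit 'n', reset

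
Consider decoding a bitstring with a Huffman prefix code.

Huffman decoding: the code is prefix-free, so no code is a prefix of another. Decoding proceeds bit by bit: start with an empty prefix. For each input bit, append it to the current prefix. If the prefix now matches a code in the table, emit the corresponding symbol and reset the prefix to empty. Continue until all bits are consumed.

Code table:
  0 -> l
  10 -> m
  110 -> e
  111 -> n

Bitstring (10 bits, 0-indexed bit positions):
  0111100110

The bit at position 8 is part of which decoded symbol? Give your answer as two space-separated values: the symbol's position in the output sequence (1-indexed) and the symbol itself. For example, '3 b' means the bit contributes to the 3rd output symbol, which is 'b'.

Bit 0: prefix='0' -> emit 'l', reset
Bit 1: prefix='1' (no match yet)
Bit 2: prefix='11' (no match yet)
Bit 3: prefix='111' -> emit 'n', reset
Bit 4: prefix='1' (no match yet)
Bit 5: prefix='10' -> emit 'm', reset
Bit 6: prefix='0' -> emit 'l', reset
Bit 7: prefix='1' (no match yet)
Bit 8: prefix='11' (no match yet)
Bit 9: prefix='110' -> emit 'e', reset

Answer: 5 e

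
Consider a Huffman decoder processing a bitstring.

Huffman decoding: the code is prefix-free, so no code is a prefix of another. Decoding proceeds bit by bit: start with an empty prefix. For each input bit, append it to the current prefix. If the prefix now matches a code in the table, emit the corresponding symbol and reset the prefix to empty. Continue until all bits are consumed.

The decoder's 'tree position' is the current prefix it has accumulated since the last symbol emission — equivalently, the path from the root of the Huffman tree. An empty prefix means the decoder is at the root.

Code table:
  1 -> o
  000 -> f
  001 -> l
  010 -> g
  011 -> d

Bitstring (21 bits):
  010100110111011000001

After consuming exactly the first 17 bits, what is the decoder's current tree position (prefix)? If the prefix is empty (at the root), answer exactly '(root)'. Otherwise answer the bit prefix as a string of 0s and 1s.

Answer: 00

Derivation:
Bit 0: prefix='0' (no match yet)
Bit 1: prefix='01' (no match yet)
Bit 2: prefix='010' -> emit 'g', reset
Bit 3: prefix='1' -> emit 'o', reset
Bit 4: prefix='0' (no match yet)
Bit 5: prefix='00' (no match yet)
Bit 6: prefix='001' -> emit 'l', reset
Bit 7: prefix='1' -> emit 'o', reset
Bit 8: prefix='0' (no match yet)
Bit 9: prefix='01' (no match yet)
Bit 10: prefix='011' -> emit 'd', reset
Bit 11: prefix='1' -> emit 'o', reset
Bit 12: prefix='0' (no match yet)
Bit 13: prefix='01' (no match yet)
Bit 14: prefix='011' -> emit 'd', reset
Bit 15: prefix='0' (no match yet)
Bit 16: prefix='00' (no match yet)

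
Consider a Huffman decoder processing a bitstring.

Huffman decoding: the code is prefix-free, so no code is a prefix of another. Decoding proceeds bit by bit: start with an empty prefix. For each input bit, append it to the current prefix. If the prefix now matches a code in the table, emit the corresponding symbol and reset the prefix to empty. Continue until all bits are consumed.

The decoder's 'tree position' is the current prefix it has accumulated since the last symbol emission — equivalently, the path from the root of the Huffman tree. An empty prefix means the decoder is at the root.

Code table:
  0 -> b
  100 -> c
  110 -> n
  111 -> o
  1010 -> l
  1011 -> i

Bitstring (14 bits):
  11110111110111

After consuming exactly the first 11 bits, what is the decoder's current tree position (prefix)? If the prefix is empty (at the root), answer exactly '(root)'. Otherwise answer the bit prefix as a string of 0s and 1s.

Bit 0: prefix='1' (no match yet)
Bit 1: prefix='11' (no match yet)
Bit 2: prefix='111' -> emit 'o', reset
Bit 3: prefix='1' (no match yet)
Bit 4: prefix='10' (no match yet)
Bit 5: prefix='101' (no match yet)
Bit 6: prefix='1011' -> emit 'i', reset
Bit 7: prefix='1' (no match yet)
Bit 8: prefix='11' (no match yet)
Bit 9: prefix='111' -> emit 'o', reset
Bit 10: prefix='0' -> emit 'b', reset

Answer: (root)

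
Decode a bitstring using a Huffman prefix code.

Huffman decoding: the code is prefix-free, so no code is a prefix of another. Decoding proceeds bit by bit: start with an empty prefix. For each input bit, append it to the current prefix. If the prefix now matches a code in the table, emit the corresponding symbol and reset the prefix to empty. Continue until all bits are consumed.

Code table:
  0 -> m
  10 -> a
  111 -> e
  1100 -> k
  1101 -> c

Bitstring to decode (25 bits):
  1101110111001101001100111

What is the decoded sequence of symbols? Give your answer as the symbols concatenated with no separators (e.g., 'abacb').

Answer: cckcmmke

Derivation:
Bit 0: prefix='1' (no match yet)
Bit 1: prefix='11' (no match yet)
Bit 2: prefix='110' (no match yet)
Bit 3: prefix='1101' -> emit 'c', reset
Bit 4: prefix='1' (no match yet)
Bit 5: prefix='11' (no match yet)
Bit 6: prefix='110' (no match yet)
Bit 7: prefix='1101' -> emit 'c', reset
Bit 8: prefix='1' (no match yet)
Bit 9: prefix='11' (no match yet)
Bit 10: prefix='110' (no match yet)
Bit 11: prefix='1100' -> emit 'k', reset
Bit 12: prefix='1' (no match yet)
Bit 13: prefix='11' (no match yet)
Bit 14: prefix='110' (no match yet)
Bit 15: prefix='1101' -> emit 'c', reset
Bit 16: prefix='0' -> emit 'm', reset
Bit 17: prefix='0' -> emit 'm', reset
Bit 18: prefix='1' (no match yet)
Bit 19: prefix='11' (no match yet)
Bit 20: prefix='110' (no match yet)
Bit 21: prefix='1100' -> emit 'k', reset
Bit 22: prefix='1' (no match yet)
Bit 23: prefix='11' (no match yet)
Bit 24: prefix='111' -> emit 'e', reset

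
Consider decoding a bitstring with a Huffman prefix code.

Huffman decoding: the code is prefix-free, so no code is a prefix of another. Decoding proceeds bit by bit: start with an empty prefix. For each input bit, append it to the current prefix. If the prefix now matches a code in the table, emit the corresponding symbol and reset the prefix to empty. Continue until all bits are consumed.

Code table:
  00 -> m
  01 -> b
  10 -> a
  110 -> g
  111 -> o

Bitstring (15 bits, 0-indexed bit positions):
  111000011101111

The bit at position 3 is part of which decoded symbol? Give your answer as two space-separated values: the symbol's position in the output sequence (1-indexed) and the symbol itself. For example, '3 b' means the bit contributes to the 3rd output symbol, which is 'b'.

Bit 0: prefix='1' (no match yet)
Bit 1: prefix='11' (no match yet)
Bit 2: prefix='111' -> emit 'o', reset
Bit 3: prefix='0' (no match yet)
Bit 4: prefix='00' -> emit 'm', reset
Bit 5: prefix='0' (no match yet)
Bit 6: prefix='00' -> emit 'm', reset
Bit 7: prefix='1' (no match yet)

Answer: 2 m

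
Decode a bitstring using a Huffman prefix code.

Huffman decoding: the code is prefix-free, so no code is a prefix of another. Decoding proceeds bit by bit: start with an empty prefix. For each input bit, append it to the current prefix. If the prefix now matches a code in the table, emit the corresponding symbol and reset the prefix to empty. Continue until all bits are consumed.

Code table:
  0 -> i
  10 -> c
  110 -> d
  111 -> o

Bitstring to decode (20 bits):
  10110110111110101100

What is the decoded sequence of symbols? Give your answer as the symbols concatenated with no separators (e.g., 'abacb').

Bit 0: prefix='1' (no match yet)
Bit 1: prefix='10' -> emit 'c', reset
Bit 2: prefix='1' (no match yet)
Bit 3: prefix='11' (no match yet)
Bit 4: prefix='110' -> emit 'd', reset
Bit 5: prefix='1' (no match yet)
Bit 6: prefix='11' (no match yet)
Bit 7: prefix='110' -> emit 'd', reset
Bit 8: prefix='1' (no match yet)
Bit 9: prefix='11' (no match yet)
Bit 10: prefix='111' -> emit 'o', reset
Bit 11: prefix='1' (no match yet)
Bit 12: prefix='11' (no match yet)
Bit 13: prefix='110' -> emit 'd', reset
Bit 14: prefix='1' (no match yet)
Bit 15: prefix='10' -> emit 'c', reset
Bit 16: prefix='1' (no match yet)
Bit 17: prefix='11' (no match yet)
Bit 18: prefix='110' -> emit 'd', reset
Bit 19: prefix='0' -> emit 'i', reset

Answer: cddodcdi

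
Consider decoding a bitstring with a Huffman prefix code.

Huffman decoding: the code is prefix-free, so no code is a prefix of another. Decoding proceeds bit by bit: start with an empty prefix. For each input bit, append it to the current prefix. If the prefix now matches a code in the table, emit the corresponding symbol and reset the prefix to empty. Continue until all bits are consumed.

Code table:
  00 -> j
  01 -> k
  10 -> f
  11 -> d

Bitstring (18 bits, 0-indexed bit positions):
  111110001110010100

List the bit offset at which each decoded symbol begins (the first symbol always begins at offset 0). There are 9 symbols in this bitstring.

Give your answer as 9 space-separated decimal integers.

Bit 0: prefix='1' (no match yet)
Bit 1: prefix='11' -> emit 'd', reset
Bit 2: prefix='1' (no match yet)
Bit 3: prefix='11' -> emit 'd', reset
Bit 4: prefix='1' (no match yet)
Bit 5: prefix='10' -> emit 'f', reset
Bit 6: prefix='0' (no match yet)
Bit 7: prefix='00' -> emit 'j', reset
Bit 8: prefix='1' (no match yet)
Bit 9: prefix='11' -> emit 'd', reset
Bit 10: prefix='1' (no match yet)
Bit 11: prefix='10' -> emit 'f', reset
Bit 12: prefix='0' (no match yet)
Bit 13: prefix='01' -> emit 'k', reset
Bit 14: prefix='0' (no match yet)
Bit 15: prefix='01' -> emit 'k', reset
Bit 16: prefix='0' (no match yet)
Bit 17: prefix='00' -> emit 'j', reset

Answer: 0 2 4 6 8 10 12 14 16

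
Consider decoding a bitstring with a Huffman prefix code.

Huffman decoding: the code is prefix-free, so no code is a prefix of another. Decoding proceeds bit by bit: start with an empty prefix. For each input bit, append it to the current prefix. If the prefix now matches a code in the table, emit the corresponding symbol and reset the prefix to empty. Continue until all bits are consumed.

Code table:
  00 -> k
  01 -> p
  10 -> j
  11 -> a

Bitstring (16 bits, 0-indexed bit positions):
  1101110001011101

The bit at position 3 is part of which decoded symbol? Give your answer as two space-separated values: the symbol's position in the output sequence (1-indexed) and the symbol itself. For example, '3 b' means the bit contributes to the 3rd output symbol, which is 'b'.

Answer: 2 p

Derivation:
Bit 0: prefix='1' (no match yet)
Bit 1: prefix='11' -> emit 'a', reset
Bit 2: prefix='0' (no match yet)
Bit 3: prefix='01' -> emit 'p', reset
Bit 4: prefix='1' (no match yet)
Bit 5: prefix='11' -> emit 'a', reset
Bit 6: prefix='0' (no match yet)
Bit 7: prefix='00' -> emit 'k', reset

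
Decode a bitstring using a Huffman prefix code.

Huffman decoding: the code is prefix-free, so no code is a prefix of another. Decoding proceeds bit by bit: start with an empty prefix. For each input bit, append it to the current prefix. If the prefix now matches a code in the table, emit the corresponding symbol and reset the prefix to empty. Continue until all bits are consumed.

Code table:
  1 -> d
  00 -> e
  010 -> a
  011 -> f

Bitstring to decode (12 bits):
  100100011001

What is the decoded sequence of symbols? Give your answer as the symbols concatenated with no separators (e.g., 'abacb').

Bit 0: prefix='1' -> emit 'd', reset
Bit 1: prefix='0' (no match yet)
Bit 2: prefix='00' -> emit 'e', reset
Bit 3: prefix='1' -> emit 'd', reset
Bit 4: prefix='0' (no match yet)
Bit 5: prefix='00' -> emit 'e', reset
Bit 6: prefix='0' (no match yet)
Bit 7: prefix='01' (no match yet)
Bit 8: prefix='011' -> emit 'f', reset
Bit 9: prefix='0' (no match yet)
Bit 10: prefix='00' -> emit 'e', reset
Bit 11: prefix='1' -> emit 'd', reset

Answer: dedefed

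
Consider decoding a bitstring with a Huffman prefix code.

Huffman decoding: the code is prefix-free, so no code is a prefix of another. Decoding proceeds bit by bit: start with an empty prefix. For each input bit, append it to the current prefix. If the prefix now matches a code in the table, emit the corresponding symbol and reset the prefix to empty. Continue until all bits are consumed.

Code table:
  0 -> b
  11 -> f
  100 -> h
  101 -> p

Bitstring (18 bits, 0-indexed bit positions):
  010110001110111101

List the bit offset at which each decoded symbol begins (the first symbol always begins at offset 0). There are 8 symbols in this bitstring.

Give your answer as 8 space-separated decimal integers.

Bit 0: prefix='0' -> emit 'b', reset
Bit 1: prefix='1' (no match yet)
Bit 2: prefix='10' (no match yet)
Bit 3: prefix='101' -> emit 'p', reset
Bit 4: prefix='1' (no match yet)
Bit 5: prefix='10' (no match yet)
Bit 6: prefix='100' -> emit 'h', reset
Bit 7: prefix='0' -> emit 'b', reset
Bit 8: prefix='1' (no match yet)
Bit 9: prefix='11' -> emit 'f', reset
Bit 10: prefix='1' (no match yet)
Bit 11: prefix='10' (no match yet)
Bit 12: prefix='101' -> emit 'p', reset
Bit 13: prefix='1' (no match yet)
Bit 14: prefix='11' -> emit 'f', reset
Bit 15: prefix='1' (no match yet)
Bit 16: prefix='10' (no match yet)
Bit 17: prefix='101' -> emit 'p', reset

Answer: 0 1 4 7 8 10 13 15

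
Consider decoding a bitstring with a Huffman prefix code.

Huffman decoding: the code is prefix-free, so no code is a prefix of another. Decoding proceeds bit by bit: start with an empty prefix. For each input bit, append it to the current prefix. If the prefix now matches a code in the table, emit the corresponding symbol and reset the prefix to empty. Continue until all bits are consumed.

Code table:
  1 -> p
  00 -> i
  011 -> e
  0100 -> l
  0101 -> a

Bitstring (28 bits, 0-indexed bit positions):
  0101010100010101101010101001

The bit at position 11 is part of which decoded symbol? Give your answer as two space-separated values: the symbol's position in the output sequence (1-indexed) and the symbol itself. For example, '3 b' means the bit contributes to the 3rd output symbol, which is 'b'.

Answer: 4 a

Derivation:
Bit 0: prefix='0' (no match yet)
Bit 1: prefix='01' (no match yet)
Bit 2: prefix='010' (no match yet)
Bit 3: prefix='0101' -> emit 'a', reset
Bit 4: prefix='0' (no match yet)
Bit 5: prefix='01' (no match yet)
Bit 6: prefix='010' (no match yet)
Bit 7: prefix='0101' -> emit 'a', reset
Bit 8: prefix='0' (no match yet)
Bit 9: prefix='00' -> emit 'i', reset
Bit 10: prefix='0' (no match yet)
Bit 11: prefix='01' (no match yet)
Bit 12: prefix='010' (no match yet)
Bit 13: prefix='0101' -> emit 'a', reset
Bit 14: prefix='0' (no match yet)
Bit 15: prefix='01' (no match yet)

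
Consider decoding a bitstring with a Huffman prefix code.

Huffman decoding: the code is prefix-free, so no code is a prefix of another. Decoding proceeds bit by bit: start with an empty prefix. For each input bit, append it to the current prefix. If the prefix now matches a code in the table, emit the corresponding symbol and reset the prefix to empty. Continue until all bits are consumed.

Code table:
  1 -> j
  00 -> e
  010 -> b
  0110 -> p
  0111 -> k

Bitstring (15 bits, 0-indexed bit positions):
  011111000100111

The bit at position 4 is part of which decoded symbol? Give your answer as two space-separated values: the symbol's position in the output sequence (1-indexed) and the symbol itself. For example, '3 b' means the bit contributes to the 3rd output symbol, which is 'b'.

Answer: 2 j

Derivation:
Bit 0: prefix='0' (no match yet)
Bit 1: prefix='01' (no match yet)
Bit 2: prefix='011' (no match yet)
Bit 3: prefix='0111' -> emit 'k', reset
Bit 4: prefix='1' -> emit 'j', reset
Bit 5: prefix='1' -> emit 'j', reset
Bit 6: prefix='0' (no match yet)
Bit 7: prefix='00' -> emit 'e', reset
Bit 8: prefix='0' (no match yet)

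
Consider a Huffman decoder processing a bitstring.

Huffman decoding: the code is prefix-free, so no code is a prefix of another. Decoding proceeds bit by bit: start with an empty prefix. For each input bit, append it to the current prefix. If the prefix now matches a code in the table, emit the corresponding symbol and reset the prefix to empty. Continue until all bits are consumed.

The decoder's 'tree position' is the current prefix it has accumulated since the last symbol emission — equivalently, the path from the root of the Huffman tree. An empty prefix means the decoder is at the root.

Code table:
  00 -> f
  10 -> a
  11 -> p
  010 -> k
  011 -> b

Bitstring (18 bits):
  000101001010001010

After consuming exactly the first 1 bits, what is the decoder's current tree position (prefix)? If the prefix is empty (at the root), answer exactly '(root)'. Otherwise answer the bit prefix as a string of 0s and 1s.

Bit 0: prefix='0' (no match yet)

Answer: 0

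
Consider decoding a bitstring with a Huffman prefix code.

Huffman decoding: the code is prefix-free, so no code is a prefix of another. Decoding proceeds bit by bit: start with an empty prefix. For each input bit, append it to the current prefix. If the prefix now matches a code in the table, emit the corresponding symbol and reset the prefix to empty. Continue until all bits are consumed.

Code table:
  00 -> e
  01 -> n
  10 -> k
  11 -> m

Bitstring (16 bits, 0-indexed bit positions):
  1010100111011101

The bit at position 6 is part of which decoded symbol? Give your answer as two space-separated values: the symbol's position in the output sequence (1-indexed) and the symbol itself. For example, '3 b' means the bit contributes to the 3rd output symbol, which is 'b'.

Bit 0: prefix='1' (no match yet)
Bit 1: prefix='10' -> emit 'k', reset
Bit 2: prefix='1' (no match yet)
Bit 3: prefix='10' -> emit 'k', reset
Bit 4: prefix='1' (no match yet)
Bit 5: prefix='10' -> emit 'k', reset
Bit 6: prefix='0' (no match yet)
Bit 7: prefix='01' -> emit 'n', reset
Bit 8: prefix='1' (no match yet)
Bit 9: prefix='11' -> emit 'm', reset
Bit 10: prefix='0' (no match yet)

Answer: 4 n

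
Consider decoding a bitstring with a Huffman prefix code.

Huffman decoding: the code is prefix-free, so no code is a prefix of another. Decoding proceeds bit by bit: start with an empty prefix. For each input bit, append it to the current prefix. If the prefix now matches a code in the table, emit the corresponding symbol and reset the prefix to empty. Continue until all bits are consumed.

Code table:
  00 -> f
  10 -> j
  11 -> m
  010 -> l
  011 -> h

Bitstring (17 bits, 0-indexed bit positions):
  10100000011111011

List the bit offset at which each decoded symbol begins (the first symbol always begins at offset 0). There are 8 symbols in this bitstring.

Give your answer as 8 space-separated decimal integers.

Bit 0: prefix='1' (no match yet)
Bit 1: prefix='10' -> emit 'j', reset
Bit 2: prefix='1' (no match yet)
Bit 3: prefix='10' -> emit 'j', reset
Bit 4: prefix='0' (no match yet)
Bit 5: prefix='00' -> emit 'f', reset
Bit 6: prefix='0' (no match yet)
Bit 7: prefix='00' -> emit 'f', reset
Bit 8: prefix='0' (no match yet)
Bit 9: prefix='01' (no match yet)
Bit 10: prefix='011' -> emit 'h', reset
Bit 11: prefix='1' (no match yet)
Bit 12: prefix='11' -> emit 'm', reset
Bit 13: prefix='1' (no match yet)
Bit 14: prefix='10' -> emit 'j', reset
Bit 15: prefix='1' (no match yet)
Bit 16: prefix='11' -> emit 'm', reset

Answer: 0 2 4 6 8 11 13 15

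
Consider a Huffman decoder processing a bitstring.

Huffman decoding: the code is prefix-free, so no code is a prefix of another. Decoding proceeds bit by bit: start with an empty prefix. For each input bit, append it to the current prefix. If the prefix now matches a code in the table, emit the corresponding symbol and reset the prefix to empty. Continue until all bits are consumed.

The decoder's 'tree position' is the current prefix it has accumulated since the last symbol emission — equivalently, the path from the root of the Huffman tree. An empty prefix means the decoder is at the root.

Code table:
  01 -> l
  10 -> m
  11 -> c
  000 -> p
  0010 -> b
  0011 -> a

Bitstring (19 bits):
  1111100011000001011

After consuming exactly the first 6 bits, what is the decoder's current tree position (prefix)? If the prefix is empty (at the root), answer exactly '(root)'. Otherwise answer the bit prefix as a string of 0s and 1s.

Answer: (root)

Derivation:
Bit 0: prefix='1' (no match yet)
Bit 1: prefix='11' -> emit 'c', reset
Bit 2: prefix='1' (no match yet)
Bit 3: prefix='11' -> emit 'c', reset
Bit 4: prefix='1' (no match yet)
Bit 5: prefix='10' -> emit 'm', reset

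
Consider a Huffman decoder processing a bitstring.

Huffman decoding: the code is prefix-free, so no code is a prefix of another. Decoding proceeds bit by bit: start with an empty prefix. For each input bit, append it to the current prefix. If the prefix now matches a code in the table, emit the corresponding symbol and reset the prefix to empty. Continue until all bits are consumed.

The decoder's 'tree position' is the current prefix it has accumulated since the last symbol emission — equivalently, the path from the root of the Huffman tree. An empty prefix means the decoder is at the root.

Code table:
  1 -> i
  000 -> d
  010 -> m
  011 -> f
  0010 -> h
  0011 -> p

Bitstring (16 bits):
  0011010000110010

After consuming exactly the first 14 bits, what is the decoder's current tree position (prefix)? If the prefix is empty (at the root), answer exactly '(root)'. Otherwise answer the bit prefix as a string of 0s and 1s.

Bit 0: prefix='0' (no match yet)
Bit 1: prefix='00' (no match yet)
Bit 2: prefix='001' (no match yet)
Bit 3: prefix='0011' -> emit 'p', reset
Bit 4: prefix='0' (no match yet)
Bit 5: prefix='01' (no match yet)
Bit 6: prefix='010' -> emit 'm', reset
Bit 7: prefix='0' (no match yet)
Bit 8: prefix='00' (no match yet)
Bit 9: prefix='000' -> emit 'd', reset
Bit 10: prefix='1' -> emit 'i', reset
Bit 11: prefix='1' -> emit 'i', reset
Bit 12: prefix='0' (no match yet)
Bit 13: prefix='00' (no match yet)

Answer: 00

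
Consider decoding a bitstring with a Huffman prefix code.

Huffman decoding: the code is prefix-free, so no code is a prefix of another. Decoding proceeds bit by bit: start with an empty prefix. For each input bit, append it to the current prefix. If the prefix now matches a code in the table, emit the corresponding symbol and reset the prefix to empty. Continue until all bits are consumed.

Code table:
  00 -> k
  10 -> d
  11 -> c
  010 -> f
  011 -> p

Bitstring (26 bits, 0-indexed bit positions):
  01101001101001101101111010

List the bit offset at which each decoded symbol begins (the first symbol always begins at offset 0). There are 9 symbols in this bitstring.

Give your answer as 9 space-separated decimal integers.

Bit 0: prefix='0' (no match yet)
Bit 1: prefix='01' (no match yet)
Bit 2: prefix='011' -> emit 'p', reset
Bit 3: prefix='0' (no match yet)
Bit 4: prefix='01' (no match yet)
Bit 5: prefix='010' -> emit 'f', reset
Bit 6: prefix='0' (no match yet)
Bit 7: prefix='01' (no match yet)
Bit 8: prefix='011' -> emit 'p', reset
Bit 9: prefix='0' (no match yet)
Bit 10: prefix='01' (no match yet)
Bit 11: prefix='010' -> emit 'f', reset
Bit 12: prefix='0' (no match yet)
Bit 13: prefix='01' (no match yet)
Bit 14: prefix='011' -> emit 'p', reset
Bit 15: prefix='0' (no match yet)
Bit 16: prefix='01' (no match yet)
Bit 17: prefix='011' -> emit 'p', reset
Bit 18: prefix='0' (no match yet)
Bit 19: prefix='01' (no match yet)
Bit 20: prefix='011' -> emit 'p', reset
Bit 21: prefix='1' (no match yet)
Bit 22: prefix='11' -> emit 'c', reset
Bit 23: prefix='0' (no match yet)
Bit 24: prefix='01' (no match yet)
Bit 25: prefix='010' -> emit 'f', reset

Answer: 0 3 6 9 12 15 18 21 23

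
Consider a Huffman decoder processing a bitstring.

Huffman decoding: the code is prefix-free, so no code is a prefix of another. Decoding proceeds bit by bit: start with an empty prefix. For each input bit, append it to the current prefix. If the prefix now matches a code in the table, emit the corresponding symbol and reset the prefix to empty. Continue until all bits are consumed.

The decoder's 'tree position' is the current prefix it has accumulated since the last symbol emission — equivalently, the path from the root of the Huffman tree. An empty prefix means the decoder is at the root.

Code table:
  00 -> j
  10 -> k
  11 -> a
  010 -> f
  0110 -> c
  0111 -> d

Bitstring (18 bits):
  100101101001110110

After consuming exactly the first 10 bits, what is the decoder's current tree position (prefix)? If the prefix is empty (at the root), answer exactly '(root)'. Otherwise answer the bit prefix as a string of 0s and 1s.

Answer: (root)

Derivation:
Bit 0: prefix='1' (no match yet)
Bit 1: prefix='10' -> emit 'k', reset
Bit 2: prefix='0' (no match yet)
Bit 3: prefix='01' (no match yet)
Bit 4: prefix='010' -> emit 'f', reset
Bit 5: prefix='1' (no match yet)
Bit 6: prefix='11' -> emit 'a', reset
Bit 7: prefix='0' (no match yet)
Bit 8: prefix='01' (no match yet)
Bit 9: prefix='010' -> emit 'f', reset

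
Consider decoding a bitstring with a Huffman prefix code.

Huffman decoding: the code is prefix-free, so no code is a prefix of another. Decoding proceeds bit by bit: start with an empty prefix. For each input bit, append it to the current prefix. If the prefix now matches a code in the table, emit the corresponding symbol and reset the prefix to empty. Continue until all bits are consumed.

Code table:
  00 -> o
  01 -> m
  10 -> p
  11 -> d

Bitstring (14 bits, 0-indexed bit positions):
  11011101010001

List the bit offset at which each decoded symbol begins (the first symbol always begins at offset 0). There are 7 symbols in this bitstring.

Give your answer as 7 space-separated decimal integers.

Bit 0: prefix='1' (no match yet)
Bit 1: prefix='11' -> emit 'd', reset
Bit 2: prefix='0' (no match yet)
Bit 3: prefix='01' -> emit 'm', reset
Bit 4: prefix='1' (no match yet)
Bit 5: prefix='11' -> emit 'd', reset
Bit 6: prefix='0' (no match yet)
Bit 7: prefix='01' -> emit 'm', reset
Bit 8: prefix='0' (no match yet)
Bit 9: prefix='01' -> emit 'm', reset
Bit 10: prefix='0' (no match yet)
Bit 11: prefix='00' -> emit 'o', reset
Bit 12: prefix='0' (no match yet)
Bit 13: prefix='01' -> emit 'm', reset

Answer: 0 2 4 6 8 10 12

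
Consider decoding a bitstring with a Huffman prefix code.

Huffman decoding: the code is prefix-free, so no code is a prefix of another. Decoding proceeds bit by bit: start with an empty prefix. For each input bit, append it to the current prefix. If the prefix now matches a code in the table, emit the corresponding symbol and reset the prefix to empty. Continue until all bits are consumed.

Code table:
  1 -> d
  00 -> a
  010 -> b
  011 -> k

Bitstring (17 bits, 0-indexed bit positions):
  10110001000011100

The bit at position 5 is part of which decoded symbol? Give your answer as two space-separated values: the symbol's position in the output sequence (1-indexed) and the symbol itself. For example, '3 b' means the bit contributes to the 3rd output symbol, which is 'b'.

Answer: 3 a

Derivation:
Bit 0: prefix='1' -> emit 'd', reset
Bit 1: prefix='0' (no match yet)
Bit 2: prefix='01' (no match yet)
Bit 3: prefix='011' -> emit 'k', reset
Bit 4: prefix='0' (no match yet)
Bit 5: prefix='00' -> emit 'a', reset
Bit 6: prefix='0' (no match yet)
Bit 7: prefix='01' (no match yet)
Bit 8: prefix='010' -> emit 'b', reset
Bit 9: prefix='0' (no match yet)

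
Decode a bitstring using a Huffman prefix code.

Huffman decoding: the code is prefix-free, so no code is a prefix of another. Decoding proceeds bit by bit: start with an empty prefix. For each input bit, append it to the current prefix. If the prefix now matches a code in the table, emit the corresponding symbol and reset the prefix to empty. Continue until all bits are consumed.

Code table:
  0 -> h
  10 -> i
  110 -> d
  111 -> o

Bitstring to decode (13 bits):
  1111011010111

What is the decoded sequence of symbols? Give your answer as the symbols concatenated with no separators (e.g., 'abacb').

Answer: oidio

Derivation:
Bit 0: prefix='1' (no match yet)
Bit 1: prefix='11' (no match yet)
Bit 2: prefix='111' -> emit 'o', reset
Bit 3: prefix='1' (no match yet)
Bit 4: prefix='10' -> emit 'i', reset
Bit 5: prefix='1' (no match yet)
Bit 6: prefix='11' (no match yet)
Bit 7: prefix='110' -> emit 'd', reset
Bit 8: prefix='1' (no match yet)
Bit 9: prefix='10' -> emit 'i', reset
Bit 10: prefix='1' (no match yet)
Bit 11: prefix='11' (no match yet)
Bit 12: prefix='111' -> emit 'o', reset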